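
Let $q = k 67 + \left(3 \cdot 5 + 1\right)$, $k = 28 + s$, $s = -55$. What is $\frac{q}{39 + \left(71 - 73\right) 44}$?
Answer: $\frac{1793}{49} \approx 36.592$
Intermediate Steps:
$k = -27$ ($k = 28 - 55 = -27$)
$q = -1793$ ($q = \left(-27\right) 67 + \left(3 \cdot 5 + 1\right) = -1809 + \left(15 + 1\right) = -1809 + 16 = -1793$)
$\frac{q}{39 + \left(71 - 73\right) 44} = - \frac{1793}{39 + \left(71 - 73\right) 44} = - \frac{1793}{39 - 88} = - \frac{1793}{-49} = \left(-1793\right) \left(- \frac{1}{49}\right) = \frac{1793}{49}$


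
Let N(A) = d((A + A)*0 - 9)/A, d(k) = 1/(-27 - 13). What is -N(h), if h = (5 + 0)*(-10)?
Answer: -1/2000 ≈ -0.00050000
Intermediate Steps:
d(k) = -1/40 (d(k) = 1/(-40) = -1/40)
h = -50 (h = 5*(-10) = -50)
N(A) = -1/(40*A)
-N(h) = -(-1)/(40*(-50)) = -(-1)*(-1)/(40*50) = -1*1/2000 = -1/2000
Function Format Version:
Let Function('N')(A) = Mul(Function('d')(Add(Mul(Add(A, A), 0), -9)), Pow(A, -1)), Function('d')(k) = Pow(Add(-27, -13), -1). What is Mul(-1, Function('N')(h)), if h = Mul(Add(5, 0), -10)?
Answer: Rational(-1, 2000) ≈ -0.00050000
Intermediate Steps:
Function('d')(k) = Rational(-1, 40) (Function('d')(k) = Pow(-40, -1) = Rational(-1, 40))
h = -50 (h = Mul(5, -10) = -50)
Function('N')(A) = Mul(Rational(-1, 40), Pow(A, -1))
Mul(-1, Function('N')(h)) = Mul(-1, Mul(Rational(-1, 40), Pow(-50, -1))) = Mul(-1, Mul(Rational(-1, 40), Rational(-1, 50))) = Mul(-1, Rational(1, 2000)) = Rational(-1, 2000)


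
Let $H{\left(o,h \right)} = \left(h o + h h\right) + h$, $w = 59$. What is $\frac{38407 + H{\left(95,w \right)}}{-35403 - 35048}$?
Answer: $- \frac{47552}{70451} \approx -0.67497$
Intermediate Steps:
$H{\left(o,h \right)} = h + h^{2} + h o$ ($H{\left(o,h \right)} = \left(h o + h^{2}\right) + h = \left(h^{2} + h o\right) + h = h + h^{2} + h o$)
$\frac{38407 + H{\left(95,w \right)}}{-35403 - 35048} = \frac{38407 + 59 \left(1 + 59 + 95\right)}{-35403 - 35048} = \frac{38407 + 59 \cdot 155}{-35403 - 35048} = \frac{38407 + 9145}{-35403 - 35048} = \frac{47552}{-70451} = 47552 \left(- \frac{1}{70451}\right) = - \frac{47552}{70451}$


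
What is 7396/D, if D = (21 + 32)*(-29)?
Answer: -7396/1537 ≈ -4.8120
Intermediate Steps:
D = -1537 (D = 53*(-29) = -1537)
7396/D = 7396/(-1537) = 7396*(-1/1537) = -7396/1537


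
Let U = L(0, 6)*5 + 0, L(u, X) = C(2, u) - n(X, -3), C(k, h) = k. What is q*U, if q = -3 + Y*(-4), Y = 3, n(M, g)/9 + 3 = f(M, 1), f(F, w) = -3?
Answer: -4200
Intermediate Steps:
n(M, g) = -54 (n(M, g) = -27 + 9*(-3) = -27 - 27 = -54)
L(u, X) = 56 (L(u, X) = 2 - 1*(-54) = 2 + 54 = 56)
q = -15 (q = -3 + 3*(-4) = -3 - 12 = -15)
U = 280 (U = 56*5 + 0 = 280 + 0 = 280)
q*U = -15*280 = -4200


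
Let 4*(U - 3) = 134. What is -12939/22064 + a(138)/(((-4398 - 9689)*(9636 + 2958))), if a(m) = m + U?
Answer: -1147766775905/1957205631696 ≈ -0.58643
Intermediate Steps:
U = 73/2 (U = 3 + (¼)*134 = 3 + 67/2 = 73/2 ≈ 36.500)
a(m) = 73/2 + m (a(m) = m + 73/2 = 73/2 + m)
-12939/22064 + a(138)/(((-4398 - 9689)*(9636 + 2958))) = -12939/22064 + (73/2 + 138)/(((-4398 - 9689)*(9636 + 2958))) = -12939*1/22064 + 349/(2*((-14087*12594))) = -12939/22064 + (349/2)/(-177411678) = -12939/22064 + (349/2)*(-1/177411678) = -12939/22064 - 349/354823356 = -1147766775905/1957205631696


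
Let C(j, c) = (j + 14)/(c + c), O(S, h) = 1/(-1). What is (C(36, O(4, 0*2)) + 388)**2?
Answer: 131769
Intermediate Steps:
O(S, h) = -1
C(j, c) = (14 + j)/(2*c) (C(j, c) = (14 + j)/((2*c)) = (14 + j)*(1/(2*c)) = (14 + j)/(2*c))
(C(36, O(4, 0*2)) + 388)**2 = ((1/2)*(14 + 36)/(-1) + 388)**2 = ((1/2)*(-1)*50 + 388)**2 = (-25 + 388)**2 = 363**2 = 131769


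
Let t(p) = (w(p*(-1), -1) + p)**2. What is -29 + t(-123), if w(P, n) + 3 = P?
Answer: -20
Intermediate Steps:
w(P, n) = -3 + P
t(p) = 9 (t(p) = ((-3 + p*(-1)) + p)**2 = ((-3 - p) + p)**2 = (-3)**2 = 9)
-29 + t(-123) = -29 + 9 = -20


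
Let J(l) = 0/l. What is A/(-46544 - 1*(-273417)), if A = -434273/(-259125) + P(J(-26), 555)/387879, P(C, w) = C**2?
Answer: 434273/58788466125 ≈ 7.3870e-6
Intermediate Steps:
J(l) = 0
A = 434273/259125 (A = -434273/(-259125) + 0**2/387879 = -434273*(-1/259125) + 0*(1/387879) = 434273/259125 + 0 = 434273/259125 ≈ 1.6759)
A/(-46544 - 1*(-273417)) = 434273/(259125*(-46544 - 1*(-273417))) = 434273/(259125*(-46544 + 273417)) = (434273/259125)/226873 = (434273/259125)*(1/226873) = 434273/58788466125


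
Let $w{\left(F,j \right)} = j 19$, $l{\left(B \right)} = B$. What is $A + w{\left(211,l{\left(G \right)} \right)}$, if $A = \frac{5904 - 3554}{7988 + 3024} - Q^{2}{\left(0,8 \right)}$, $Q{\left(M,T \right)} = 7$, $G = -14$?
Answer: $- \frac{1733215}{5506} \approx -314.79$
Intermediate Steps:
$w{\left(F,j \right)} = 19 j$
$A = - \frac{268619}{5506}$ ($A = \frac{5904 - 3554}{7988 + 3024} - 7^{2} = \frac{2350}{11012} - 49 = 2350 \cdot \frac{1}{11012} - 49 = \frac{1175}{5506} - 49 = - \frac{268619}{5506} \approx -48.787$)
$A + w{\left(211,l{\left(G \right)} \right)} = - \frac{268619}{5506} + 19 \left(-14\right) = - \frac{268619}{5506} - 266 = - \frac{1733215}{5506}$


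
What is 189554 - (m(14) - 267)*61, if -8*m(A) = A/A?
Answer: 1646789/8 ≈ 2.0585e+5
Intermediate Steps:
m(A) = -1/8 (m(A) = -A/(8*A) = -1/8*1 = -1/8)
189554 - (m(14) - 267)*61 = 189554 - (-1/8 - 267)*61 = 189554 - (-2137)*61/8 = 189554 - 1*(-130357/8) = 189554 + 130357/8 = 1646789/8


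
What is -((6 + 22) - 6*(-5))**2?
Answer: -3364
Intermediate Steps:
-((6 + 22) - 6*(-5))**2 = -(28 + 30)**2 = -1*58**2 = -1*3364 = -3364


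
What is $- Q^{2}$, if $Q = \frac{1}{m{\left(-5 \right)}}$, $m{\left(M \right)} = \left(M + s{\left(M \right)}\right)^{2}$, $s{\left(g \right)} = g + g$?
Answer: $- \frac{1}{50625} \approx -1.9753 \cdot 10^{-5}$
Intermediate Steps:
$s{\left(g \right)} = 2 g$
$m{\left(M \right)} = 9 M^{2}$ ($m{\left(M \right)} = \left(M + 2 M\right)^{2} = \left(3 M\right)^{2} = 9 M^{2}$)
$Q = \frac{1}{225}$ ($Q = \frac{1}{9 \left(-5\right)^{2}} = \frac{1}{9 \cdot 25} = \frac{1}{225} \approx 0.0044444$)
$- Q^{2} = - \frac{1}{50625}$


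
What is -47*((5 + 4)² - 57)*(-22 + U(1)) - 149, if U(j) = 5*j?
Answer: 19027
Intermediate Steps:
-47*((5 + 4)² - 57)*(-22 + U(1)) - 149 = -47*((5 + 4)² - 57)*(-22 + 5*1) - 149 = -47*(9² - 57)*(-22 + 5) - 149 = -47*(81 - 57)*(-17) - 149 = -1128*(-17) - 149 = -47*(-408) - 149 = 19176 - 149 = 19027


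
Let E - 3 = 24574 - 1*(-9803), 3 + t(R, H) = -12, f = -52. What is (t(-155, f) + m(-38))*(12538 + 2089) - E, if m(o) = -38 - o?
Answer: -253785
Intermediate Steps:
t(R, H) = -15 (t(R, H) = -3 - 12 = -15)
E = 34380 (E = 3 + (24574 - 1*(-9803)) = 3 + (24574 + 9803) = 3 + 34377 = 34380)
(t(-155, f) + m(-38))*(12538 + 2089) - E = (-15 + (-38 - 1*(-38)))*(12538 + 2089) - 1*34380 = (-15 + (-38 + 38))*14627 - 34380 = (-15 + 0)*14627 - 34380 = -15*14627 - 34380 = -219405 - 34380 = -253785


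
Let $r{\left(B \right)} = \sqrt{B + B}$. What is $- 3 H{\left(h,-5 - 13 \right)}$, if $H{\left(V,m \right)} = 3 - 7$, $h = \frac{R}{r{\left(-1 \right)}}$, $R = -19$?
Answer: $12$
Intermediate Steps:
$r{\left(B \right)} = \sqrt{2} \sqrt{B}$ ($r{\left(B \right)} = \sqrt{2 B} = \sqrt{2} \sqrt{B}$)
$h = \frac{19 i \sqrt{2}}{2}$ ($h = - \frac{19}{\sqrt{2} \sqrt{-1}} = - \frac{19}{\sqrt{2} i} = - \frac{19}{i \sqrt{2}} = - 19 \left(- \frac{i \sqrt{2}}{2}\right) = \frac{19 i \sqrt{2}}{2} \approx 13.435 i$)
$H{\left(V,m \right)} = -4$ ($H{\left(V,m \right)} = 3 - 7 = -4$)
$- 3 H{\left(h,-5 - 13 \right)} = \left(-3\right) \left(-4\right) = 12$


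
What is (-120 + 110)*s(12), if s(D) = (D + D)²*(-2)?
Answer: 11520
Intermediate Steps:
s(D) = -8*D² (s(D) = (2*D)²*(-2) = (4*D²)*(-2) = -8*D²)
(-120 + 110)*s(12) = (-120 + 110)*(-8*12²) = -(-80)*144 = -10*(-1152) = 11520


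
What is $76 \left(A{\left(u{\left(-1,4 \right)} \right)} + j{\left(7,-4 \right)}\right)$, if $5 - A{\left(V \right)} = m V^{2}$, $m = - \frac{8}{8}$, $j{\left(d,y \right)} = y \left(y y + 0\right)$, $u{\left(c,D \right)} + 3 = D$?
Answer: $-4408$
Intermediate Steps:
$u{\left(c,D \right)} = -3 + D$
$j{\left(d,y \right)} = y^{3}$ ($j{\left(d,y \right)} = y \left(y^{2} + 0\right) = y y^{2} = y^{3}$)
$m = -1$ ($m = \left(-8\right) \frac{1}{8} = -1$)
$A{\left(V \right)} = 5 + V^{2}$ ($A{\left(V \right)} = 5 - - V^{2} = 5 + V^{2}$)
$76 \left(A{\left(u{\left(-1,4 \right)} \right)} + j{\left(7,-4 \right)}\right) = 76 \left(\left(5 + \left(-3 + 4\right)^{2}\right) + \left(-4\right)^{3}\right) = 76 \left(\left(5 + 1^{2}\right) - 64\right) = 76 \left(\left(5 + 1\right) - 64\right) = 76 \left(6 - 64\right) = 76 \left(-58\right) = -4408$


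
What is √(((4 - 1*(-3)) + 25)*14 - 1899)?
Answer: I*√1451 ≈ 38.092*I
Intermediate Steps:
√(((4 - 1*(-3)) + 25)*14 - 1899) = √(((4 + 3) + 25)*14 - 1899) = √((7 + 25)*14 - 1899) = √(32*14 - 1899) = √(448 - 1899) = √(-1451) = I*√1451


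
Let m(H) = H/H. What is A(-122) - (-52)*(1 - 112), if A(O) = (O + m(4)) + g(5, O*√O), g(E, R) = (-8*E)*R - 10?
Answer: -5903 + 4880*I*√122 ≈ -5903.0 + 53901.0*I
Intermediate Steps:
m(H) = 1
g(E, R) = -10 - 8*E*R (g(E, R) = -8*E*R - 10 = -10 - 8*E*R)
A(O) = -9 + O - 40*O^(3/2) (A(O) = (O + 1) + (-10 - 8*5*O*√O) = (1 + O) + (-10 - 8*5*O^(3/2)) = (1 + O) + (-10 - 40*O^(3/2)) = -9 + O - 40*O^(3/2))
A(-122) - (-52)*(1 - 112) = (-9 - 122 - (-4880)*I*√122) - (-52)*(1 - 112) = (-9 - 122 - (-4880)*I*√122) - (-52)*(-111) = (-9 - 122 + 4880*I*√122) - 1*5772 = (-131 + 4880*I*√122) - 5772 = -5903 + 4880*I*√122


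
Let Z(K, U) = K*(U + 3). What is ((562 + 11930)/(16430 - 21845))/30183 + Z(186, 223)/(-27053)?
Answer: -763415723344/491285320565 ≈ -1.5539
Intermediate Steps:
Z(K, U) = K*(3 + U)
((562 + 11930)/(16430 - 21845))/30183 + Z(186, 223)/(-27053) = ((562 + 11930)/(16430 - 21845))/30183 + (186*(3 + 223))/(-27053) = (12492/(-5415))*(1/30183) + (186*226)*(-1/27053) = (12492*(-1/5415))*(1/30183) + 42036*(-1/27053) = -4164/1805*1/30183 - 42036/27053 = -1388/18160105 - 42036/27053 = -763415723344/491285320565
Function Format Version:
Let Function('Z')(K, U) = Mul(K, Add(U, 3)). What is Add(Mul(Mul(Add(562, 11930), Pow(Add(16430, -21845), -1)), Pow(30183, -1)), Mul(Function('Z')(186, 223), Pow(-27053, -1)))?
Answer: Rational(-763415723344, 491285320565) ≈ -1.5539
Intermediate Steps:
Function('Z')(K, U) = Mul(K, Add(3, U))
Add(Mul(Mul(Add(562, 11930), Pow(Add(16430, -21845), -1)), Pow(30183, -1)), Mul(Function('Z')(186, 223), Pow(-27053, -1))) = Add(Mul(Mul(Add(562, 11930), Pow(Add(16430, -21845), -1)), Pow(30183, -1)), Mul(Mul(186, Add(3, 223)), Pow(-27053, -1))) = Add(Mul(Mul(12492, Pow(-5415, -1)), Rational(1, 30183)), Mul(Mul(186, 226), Rational(-1, 27053))) = Add(Mul(Mul(12492, Rational(-1, 5415)), Rational(1, 30183)), Mul(42036, Rational(-1, 27053))) = Add(Mul(Rational(-4164, 1805), Rational(1, 30183)), Rational(-42036, 27053)) = Add(Rational(-1388, 18160105), Rational(-42036, 27053)) = Rational(-763415723344, 491285320565)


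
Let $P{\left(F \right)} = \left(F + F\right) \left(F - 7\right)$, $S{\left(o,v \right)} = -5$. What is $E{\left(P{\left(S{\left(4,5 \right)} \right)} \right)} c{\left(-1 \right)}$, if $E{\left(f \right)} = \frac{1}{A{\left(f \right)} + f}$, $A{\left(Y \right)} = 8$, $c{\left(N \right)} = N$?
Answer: $- \frac{1}{128} \approx -0.0078125$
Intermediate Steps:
$P{\left(F \right)} = 2 F \left(-7 + F\right)$
$E{\left(f \right)} = \frac{1}{8 + f}$
$E{\left(P{\left(S{\left(4,5 \right)} \right)} \right)} c{\left(-1 \right)} = \frac{1}{8 + 2 \left(-5\right) \left(-7 - 5\right)} \left(-1\right) = \frac{1}{8 + 2 \left(-5\right) \left(-12\right)} \left(-1\right) = \frac{1}{8 + 120} \left(-1\right) = \frac{1}{128} \left(-1\right) = - \frac{1}{128}$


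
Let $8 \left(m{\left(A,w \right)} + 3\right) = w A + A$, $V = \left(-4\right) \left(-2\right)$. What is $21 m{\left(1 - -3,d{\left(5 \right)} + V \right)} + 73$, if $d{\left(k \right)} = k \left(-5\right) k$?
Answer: $-1208$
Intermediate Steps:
$V = 8$
$d{\left(k \right)} = - 5 k^{2}$ ($d{\left(k \right)} = - 5 k k = - 5 k^{2}$)
$m{\left(A,w \right)} = -3 + \frac{A}{8} + \frac{A w}{8}$ ($m{\left(A,w \right)} = -3 + \frac{w A + A}{8} = -3 + \frac{A w + A}{8} = -3 + \frac{A + A w}{8} = -3 + \left(\frac{A}{8} + \frac{A w}{8}\right) = -3 + \frac{A}{8} + \frac{A w}{8}$)
$21 m{\left(1 - -3,d{\left(5 \right)} + V \right)} + 73 = 21 \left(-3 + \frac{1 - -3}{8} + \frac{\left(1 - -3\right) \left(- 5 \cdot 5^{2} + 8\right)}{8}\right) + 73 = 21 \left(-3 + \frac{1 + 3}{8} + \frac{\left(1 + 3\right) \left(\left(-5\right) 25 + 8\right)}{8}\right) + 73 = 21 \left(-3 + \frac{1}{8} \cdot 4 + \frac{1}{8} \cdot 4 \left(-125 + 8\right)\right) + 73 = 21 \left(-3 + \frac{1}{2} + \frac{1}{8} \cdot 4 \left(-117\right)\right) + 73 = 21 \left(-3 + \frac{1}{2} - \frac{117}{2}\right) + 73 = 21 \left(-61\right) + 73 = -1281 + 73 = -1208$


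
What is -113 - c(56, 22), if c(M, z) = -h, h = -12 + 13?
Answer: -112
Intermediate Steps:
h = 1
c(M, z) = -1 (c(M, z) = -1*1 = -1)
-113 - c(56, 22) = -113 - 1*(-1) = -113 + 1 = -112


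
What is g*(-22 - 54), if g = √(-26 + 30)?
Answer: -152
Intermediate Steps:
g = 2 (g = √4 = 2)
g*(-22 - 54) = 2*(-22 - 54) = 2*(-76) = -152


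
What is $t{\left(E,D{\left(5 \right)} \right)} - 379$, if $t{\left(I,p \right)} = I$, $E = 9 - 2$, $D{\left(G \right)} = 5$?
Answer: $-372$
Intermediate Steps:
$E = 7$
$t{\left(E,D{\left(5 \right)} \right)} - 379 = 7 - 379 = -372$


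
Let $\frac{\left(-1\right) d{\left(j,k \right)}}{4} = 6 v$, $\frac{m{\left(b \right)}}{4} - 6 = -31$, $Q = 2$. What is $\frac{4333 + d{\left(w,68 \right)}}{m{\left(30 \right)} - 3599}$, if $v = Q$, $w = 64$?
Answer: $- \frac{4285}{3699} \approx -1.1584$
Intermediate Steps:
$v = 2$
$m{\left(b \right)} = -100$ ($m{\left(b \right)} = 24 + 4 \left(-31\right) = 24 - 124 = -100$)
$d{\left(j,k \right)} = -48$ ($d{\left(j,k \right)} = - 4 \cdot 6 \cdot 2 = \left(-4\right) 12 = -48$)
$\frac{4333 + d{\left(w,68 \right)}}{m{\left(30 \right)} - 3599} = \frac{4333 - 48}{-100 - 3599} = \frac{4285}{-3699} = 4285 \left(- \frac{1}{3699}\right) = - \frac{4285}{3699}$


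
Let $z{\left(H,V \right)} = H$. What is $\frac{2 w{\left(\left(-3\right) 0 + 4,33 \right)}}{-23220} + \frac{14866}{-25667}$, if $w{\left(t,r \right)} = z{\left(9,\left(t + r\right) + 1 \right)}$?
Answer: $- \frac{19202807}{33110430} \approx -0.57996$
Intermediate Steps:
$w{\left(t,r \right)} = 9$
$\frac{2 w{\left(\left(-3\right) 0 + 4,33 \right)}}{-23220} + \frac{14866}{-25667} = \frac{2 \cdot 9}{-23220} + \frac{14866}{-25667} = 18 \left(- \frac{1}{23220}\right) + 14866 \left(- \frac{1}{25667}\right) = - \frac{1}{1290} - \frac{14866}{25667} = - \frac{19202807}{33110430}$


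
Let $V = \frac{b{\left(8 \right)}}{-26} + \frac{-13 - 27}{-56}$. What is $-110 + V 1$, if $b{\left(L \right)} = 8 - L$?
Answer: $- \frac{765}{7} \approx -109.29$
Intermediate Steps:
$V = \frac{5}{7}$ ($V = \frac{8 - 8}{-26} + \frac{-13 - 27}{-56} = \left(8 - 8\right) \left(- \frac{1}{26}\right) + \left(-13 - 27\right) \left(- \frac{1}{56}\right) = 0 \left(- \frac{1}{26}\right) - - \frac{5}{7} = 0 + \frac{5}{7} = \frac{5}{7} \approx 0.71429$)
$-110 + V 1 = -110 + \frac{5}{7} \cdot 1 = -110 + \frac{5}{7} = - \frac{765}{7}$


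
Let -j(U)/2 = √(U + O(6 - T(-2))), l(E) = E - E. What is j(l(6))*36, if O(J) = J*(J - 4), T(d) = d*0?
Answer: -144*√3 ≈ -249.42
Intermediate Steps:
l(E) = 0
T(d) = 0
O(J) = J*(-4 + J)
j(U) = -2*√(12 + U) (j(U) = -2*√(U + (6 - 1*0)*(-4 + (6 - 1*0))) = -2*√(U + (6 + 0)*(-4 + (6 + 0))) = -2*√(U + 6*(-4 + 6)) = -2*√(U + 6*2) = -2*√(U + 12) = -2*√(12 + U))
j(l(6))*36 = -2*√(12 + 0)*36 = -4*√3*36 = -144*√3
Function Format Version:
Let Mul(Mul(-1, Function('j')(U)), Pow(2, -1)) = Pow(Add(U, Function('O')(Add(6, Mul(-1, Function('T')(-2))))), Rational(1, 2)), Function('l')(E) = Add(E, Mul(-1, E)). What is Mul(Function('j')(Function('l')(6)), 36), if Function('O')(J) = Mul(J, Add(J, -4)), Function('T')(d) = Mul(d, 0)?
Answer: Mul(-144, Pow(3, Rational(1, 2))) ≈ -249.42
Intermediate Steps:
Function('l')(E) = 0
Function('T')(d) = 0
Function('O')(J) = Mul(J, Add(-4, J))
Function('j')(U) = Mul(-2, Pow(Add(12, U), Rational(1, 2))) (Function('j')(U) = Mul(-2, Pow(Add(U, Mul(Add(6, Mul(-1, 0)), Add(-4, Add(6, Mul(-1, 0))))), Rational(1, 2))) = Mul(-2, Pow(Add(U, Mul(Add(6, 0), Add(-4, Add(6, 0)))), Rational(1, 2))) = Mul(-2, Pow(Add(U, Mul(6, Add(-4, 6))), Rational(1, 2))) = Mul(-2, Pow(Add(U, Mul(6, 2)), Rational(1, 2))) = Mul(-2, Pow(Add(U, 12), Rational(1, 2))) = Mul(-2, Pow(Add(12, U), Rational(1, 2))))
Mul(Function('j')(Function('l')(6)), 36) = Mul(Mul(-2, Pow(Add(12, 0), Rational(1, 2))), 36) = Mul(Mul(-2, Pow(12, Rational(1, 2))), 36) = Mul(Mul(-2, Mul(2, Pow(3, Rational(1, 2)))), 36) = Mul(Mul(-4, Pow(3, Rational(1, 2))), 36) = Mul(-144, Pow(3, Rational(1, 2)))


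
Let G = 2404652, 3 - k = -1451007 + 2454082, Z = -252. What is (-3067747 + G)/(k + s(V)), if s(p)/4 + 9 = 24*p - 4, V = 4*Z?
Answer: 663095/1099892 ≈ 0.60287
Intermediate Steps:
k = -1003072 (k = 3 - (-1451007 + 2454082) = 3 - 1*1003075 = 3 - 1003075 = -1003072)
V = -1008 (V = 4*(-252) = -1008)
s(p) = -52 + 96*p (s(p) = -36 + 4*(24*p - 4) = -36 + 4*(-4 + 24*p) = -36 + (-16 + 96*p) = -52 + 96*p)
(-3067747 + G)/(k + s(V)) = (-3067747 + 2404652)/(-1003072 + (-52 + 96*(-1008))) = -663095/(-1003072 + (-52 - 96768)) = -663095/(-1003072 - 96820) = -663095/(-1099892) = -663095*(-1/1099892) = 663095/1099892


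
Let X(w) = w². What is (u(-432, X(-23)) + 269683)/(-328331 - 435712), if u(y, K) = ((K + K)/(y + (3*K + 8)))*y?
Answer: -313184273/888582009 ≈ -0.35245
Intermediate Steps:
u(y, K) = 2*K*y/(8 + y + 3*K) (u(y, K) = ((2*K)/(y + (8 + 3*K)))*y = ((2*K)/(8 + y + 3*K))*y = (2*K/(8 + y + 3*K))*y = 2*K*y/(8 + y + 3*K))
(u(-432, X(-23)) + 269683)/(-328331 - 435712) = (2*(-23)²*(-432)/(8 - 432 + 3*(-23)²) + 269683)/(-328331 - 435712) = (2*529*(-432)/(8 - 432 + 3*529) + 269683)/(-764043) = (2*529*(-432)/(8 - 432 + 1587) + 269683)*(-1/764043) = (2*529*(-432)/1163 + 269683)*(-1/764043) = (2*529*(-432)*(1/1163) + 269683)*(-1/764043) = (-457056/1163 + 269683)*(-1/764043) = (313184273/1163)*(-1/764043) = -313184273/888582009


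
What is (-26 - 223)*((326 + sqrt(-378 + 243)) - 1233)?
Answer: 225843 - 747*I*sqrt(15) ≈ 2.2584e+5 - 2893.1*I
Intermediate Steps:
(-26 - 223)*((326 + sqrt(-378 + 243)) - 1233) = -249*((326 + sqrt(-135)) - 1233) = -249*((326 + 3*I*sqrt(15)) - 1233) = -249*(-907 + 3*I*sqrt(15)) = 225843 - 747*I*sqrt(15)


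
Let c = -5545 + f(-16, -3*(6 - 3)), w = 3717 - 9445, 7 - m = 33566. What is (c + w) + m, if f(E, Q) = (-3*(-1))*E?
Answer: -44880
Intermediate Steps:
m = -33559 (m = 7 - 1*33566 = 7 - 33566 = -33559)
f(E, Q) = 3*E
w = -5728
c = -5593 (c = -5545 + 3*(-16) = -5545 - 48 = -5593)
(c + w) + m = (-5593 - 5728) - 33559 = -11321 - 33559 = -44880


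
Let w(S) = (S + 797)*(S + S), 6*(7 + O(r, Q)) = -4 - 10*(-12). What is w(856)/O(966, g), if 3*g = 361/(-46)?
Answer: 8489808/37 ≈ 2.2945e+5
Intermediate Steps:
g = -361/138 (g = (361/(-46))/3 = (361*(-1/46))/3 = (⅓)*(-361/46) = -361/138 ≈ -2.6159)
O(r, Q) = 37/3 (O(r, Q) = -7 + (-4 - 10*(-12))/6 = -7 + (-4 + 120)/6 = -7 + (⅙)*116 = -7 + 58/3 = 37/3)
w(S) = 2*S*(797 + S) (w(S) = (797 + S)*(2*S) = 2*S*(797 + S))
w(856)/O(966, g) = (2*856*(797 + 856))/(37/3) = (2*856*1653)*(3/37) = 2829936*(3/37) = 8489808/37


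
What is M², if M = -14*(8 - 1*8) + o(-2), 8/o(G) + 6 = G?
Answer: 1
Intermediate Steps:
o(G) = 8/(-6 + G)
M = -1 (M = -14*(8 - 1*8) + 8/(-6 - 2) = -14*(8 - 8) + 8/(-8) = -14*0 + 8*(-⅛) = 0 - 1 = -1)
M² = (-1)² = 1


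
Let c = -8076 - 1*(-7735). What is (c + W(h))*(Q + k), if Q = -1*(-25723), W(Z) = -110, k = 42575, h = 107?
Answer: -30802398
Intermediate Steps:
c = -341 (c = -8076 + 7735 = -341)
Q = 25723
(c + W(h))*(Q + k) = (-341 - 110)*(25723 + 42575) = -451*68298 = -30802398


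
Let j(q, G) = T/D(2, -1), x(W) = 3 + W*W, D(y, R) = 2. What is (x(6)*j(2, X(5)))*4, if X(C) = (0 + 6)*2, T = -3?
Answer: -234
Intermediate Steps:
x(W) = 3 + W²
X(C) = 12 (X(C) = 6*2 = 12)
j(q, G) = -3/2
(x(6)*j(2, X(5)))*4 = ((3 + 6²)*(-3/2))*4 = ((3 + 36)*(-3/2))*4 = (39*(-3/2))*4 = -117/2*4 = -234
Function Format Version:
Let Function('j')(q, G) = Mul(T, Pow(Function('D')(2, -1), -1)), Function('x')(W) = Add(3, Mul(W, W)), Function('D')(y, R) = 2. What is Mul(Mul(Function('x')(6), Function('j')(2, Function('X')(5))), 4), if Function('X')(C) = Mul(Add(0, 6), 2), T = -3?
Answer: -234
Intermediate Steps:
Function('x')(W) = Add(3, Pow(W, 2))
Function('X')(C) = 12 (Function('X')(C) = Mul(6, 2) = 12)
Function('j')(q, G) = Rational(-3, 2) (Function('j')(q, G) = Mul(-3, Pow(2, -1)) = Mul(-3, Rational(1, 2)) = Rational(-3, 2))
Mul(Mul(Function('x')(6), Function('j')(2, Function('X')(5))), 4) = Mul(Mul(Add(3, Pow(6, 2)), Rational(-3, 2)), 4) = Mul(Mul(Add(3, 36), Rational(-3, 2)), 4) = Mul(Mul(39, Rational(-3, 2)), 4) = Mul(Rational(-117, 2), 4) = -234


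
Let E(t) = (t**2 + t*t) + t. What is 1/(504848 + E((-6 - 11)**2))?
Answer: 1/672179 ≈ 1.4877e-6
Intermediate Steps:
E(t) = t + 2*t**2 (E(t) = (t**2 + t**2) + t = 2*t**2 + t = t + 2*t**2)
1/(504848 + E((-6 - 11)**2)) = 1/(504848 + (-6 - 11)**2*(1 + 2*(-6 - 11)**2)) = 1/(504848 + (-17)**2*(1 + 2*(-17)**2)) = 1/(504848 + 289*(1 + 2*289)) = 1/(504848 + 289*(1 + 578)) = 1/(504848 + 289*579) = 1/(504848 + 167331) = 1/672179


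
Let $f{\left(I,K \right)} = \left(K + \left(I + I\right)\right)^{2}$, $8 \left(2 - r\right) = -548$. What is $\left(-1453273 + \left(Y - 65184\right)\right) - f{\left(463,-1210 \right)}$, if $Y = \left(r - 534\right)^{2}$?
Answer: $- \frac{5537123}{4} \approx -1.3843 \cdot 10^{6}$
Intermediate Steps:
$r = \frac{141}{2}$ ($r = 2 - - \frac{137}{2} = 2 + \frac{137}{2} = \frac{141}{2} \approx 70.5$)
$Y = \frac{859329}{4}$ ($Y = \left(\frac{141}{2} - 534\right)^{2} = \left(- \frac{927}{2}\right)^{2} = \frac{859329}{4} \approx 2.1483 \cdot 10^{5}$)
$f{\left(I,K \right)} = \left(K + 2 I\right)^{2}$
$\left(-1453273 + \left(Y - 65184\right)\right) - f{\left(463,-1210 \right)} = \left(-1453273 + \left(\frac{859329}{4} - 65184\right)\right) - \left(-1210 + 2 \cdot 463\right)^{2} = \left(-1453273 + \left(\frac{859329}{4} - 65184\right)\right) - \left(-1210 + 926\right)^{2} = \left(-1453273 + \frac{598593}{4}\right) - \left(-284\right)^{2} = - \frac{5214499}{4} - 80656 = - \frac{5537123}{4}$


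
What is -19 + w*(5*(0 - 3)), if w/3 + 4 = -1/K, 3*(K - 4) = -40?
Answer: 4373/28 ≈ 156.18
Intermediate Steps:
K = -28/3 (K = 4 + (⅓)*(-40) = 4 - 40/3 = -28/3 ≈ -9.3333)
w = -327/28 (w = -12 + 3*(-1/(-28/3)) = -12 + 3*(-1*(-3/28)) = -12 + 3*(3/28) = -12 + 9/28 = -327/28 ≈ -11.679)
-19 + w*(5*(0 - 3)) = -19 - 1635*(0 - 3)/28 = -19 - 1635*(-3)/28 = -19 - 327/28*(-15) = -19 + 4905/28 = 4373/28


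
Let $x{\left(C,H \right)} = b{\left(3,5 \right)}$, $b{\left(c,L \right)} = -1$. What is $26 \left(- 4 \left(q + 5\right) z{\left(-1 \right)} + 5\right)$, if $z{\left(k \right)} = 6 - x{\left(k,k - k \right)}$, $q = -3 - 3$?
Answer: $858$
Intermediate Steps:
$q = -6$
$x{\left(C,H \right)} = -1$
$z{\left(k \right)} = 7$ ($z{\left(k \right)} = 6 - -1 = 6 + 1 = 7$)
$26 \left(- 4 \left(q + 5\right) z{\left(-1 \right)} + 5\right) = 26 \left(- 4 \left(-6 + 5\right) 7 + 5\right) = 26 \left(\left(-4\right) \left(-1\right) 7 + 5\right) = 26 \left(4 \cdot 7 + 5\right) = 26 \left(28 + 5\right) = 26 \cdot 33 = 858$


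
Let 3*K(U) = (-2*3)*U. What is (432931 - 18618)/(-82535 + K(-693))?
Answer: -414313/81149 ≈ -5.1056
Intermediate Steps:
K(U) = -2*U (K(U) = ((-2*3)*U)/3 = (-6*U)/3 = -2*U)
(432931 - 18618)/(-82535 + K(-693)) = (432931 - 18618)/(-82535 - 2*(-693)) = 414313/(-82535 + 1386) = 414313/(-81149) = 414313*(-1/81149) = -414313/81149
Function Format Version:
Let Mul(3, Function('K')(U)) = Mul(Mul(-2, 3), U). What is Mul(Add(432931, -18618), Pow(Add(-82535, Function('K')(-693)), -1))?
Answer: Rational(-414313, 81149) ≈ -5.1056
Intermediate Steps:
Function('K')(U) = Mul(-2, U) (Function('K')(U) = Mul(Rational(1, 3), Mul(Mul(-2, 3), U)) = Mul(Rational(1, 3), Mul(-6, U)) = Mul(-2, U))
Mul(Add(432931, -18618), Pow(Add(-82535, Function('K')(-693)), -1)) = Mul(Add(432931, -18618), Pow(Add(-82535, Mul(-2, -693)), -1)) = Mul(414313, Pow(Add(-82535, 1386), -1)) = Mul(414313, Pow(-81149, -1)) = Mul(414313, Rational(-1, 81149)) = Rational(-414313, 81149)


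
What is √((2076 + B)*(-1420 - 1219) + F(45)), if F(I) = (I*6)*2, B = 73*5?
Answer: I*√6441259 ≈ 2538.0*I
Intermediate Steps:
B = 365
F(I) = 12*I (F(I) = (6*I)*2 = 12*I)
√((2076 + B)*(-1420 - 1219) + F(45)) = √((2076 + 365)*(-1420 - 1219) + 12*45) = √(2441*(-2639) + 540) = √(-6441799 + 540) = √(-6441259) = I*√6441259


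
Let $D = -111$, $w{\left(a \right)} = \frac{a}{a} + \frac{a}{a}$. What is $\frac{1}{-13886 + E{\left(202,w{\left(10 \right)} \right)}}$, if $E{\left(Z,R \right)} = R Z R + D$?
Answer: $- \frac{1}{13189} \approx -7.5821 \cdot 10^{-5}$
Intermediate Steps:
$w{\left(a \right)} = 2$ ($w{\left(a \right)} = 1 + 1 = 2$)
$E{\left(Z,R \right)} = -111 + Z R^{2}$ ($E{\left(Z,R \right)} = R Z R - 111 = Z R^{2} - 111 = -111 + Z R^{2}$)
$\frac{1}{-13886 + E{\left(202,w{\left(10 \right)} \right)}} = \frac{1}{-13886 - \left(111 - 202 \cdot 2^{2}\right)} = \frac{1}{-13886 + \left(-111 + 202 \cdot 4\right)} = \frac{1}{-13886 + \left(-111 + 808\right)} = \frac{1}{-13886 + 697} = \frac{1}{-13189} = - \frac{1}{13189}$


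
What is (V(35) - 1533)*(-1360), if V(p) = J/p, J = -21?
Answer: 2085696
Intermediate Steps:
V(p) = -21/p
(V(35) - 1533)*(-1360) = (-21/35 - 1533)*(-1360) = (-21*1/35 - 1533)*(-1360) = (-⅗ - 1533)*(-1360) = -7668/5*(-1360) = 2085696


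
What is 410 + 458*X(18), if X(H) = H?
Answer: 8654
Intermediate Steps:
410 + 458*X(18) = 410 + 458*18 = 410 + 8244 = 8654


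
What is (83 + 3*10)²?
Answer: 12769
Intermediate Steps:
(83 + 3*10)² = (83 + 30)² = 113² = 12769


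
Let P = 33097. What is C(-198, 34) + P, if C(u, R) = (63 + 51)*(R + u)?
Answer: 14401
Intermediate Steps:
C(u, R) = 114*R + 114*u (C(u, R) = 114*(R + u) = 114*R + 114*u)
C(-198, 34) + P = (114*34 + 114*(-198)) + 33097 = (3876 - 22572) + 33097 = -18696 + 33097 = 14401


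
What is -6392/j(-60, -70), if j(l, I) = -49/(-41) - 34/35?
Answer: -9172520/321 ≈ -28575.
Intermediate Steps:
j(l, I) = 321/1435 (j(l, I) = -49*(-1/41) - 34*1/35 = 49/41 - 34/35 = 321/1435)
-6392/j(-60, -70) = -6392/321/1435 = -6392*1435/321 = -9172520/321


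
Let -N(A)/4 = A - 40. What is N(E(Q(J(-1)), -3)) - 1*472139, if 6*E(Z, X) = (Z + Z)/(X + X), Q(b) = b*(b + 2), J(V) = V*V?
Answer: -1415935/3 ≈ -4.7198e+5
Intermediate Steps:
J(V) = V²
Q(b) = b*(2 + b)
E(Z, X) = Z/(6*X) (E(Z, X) = ((Z + Z)/(X + X))/6 = ((2*Z)/((2*X)))/6 = ((2*Z)*(1/(2*X)))/6 = (Z/X)/6 = Z/(6*X))
N(A) = 160 - 4*A (N(A) = -4*(A - 40) = -4*(-40 + A) = 160 - 4*A)
N(E(Q(J(-1)), -3)) - 1*472139 = (160 - 2*(-1)²*(2 + (-1)²)/(3*(-3))) - 1*472139 = (160 - 2*1*(2 + 1)*(-1)/(3*3)) - 472139 = (160 - 2*1*3*(-1)/(3*3)) - 472139 = (160 - 2*3*(-1)/(3*3)) - 472139 = (160 - 4*(-⅙)) - 472139 = (160 + ⅔) - 472139 = 482/3 - 472139 = -1415935/3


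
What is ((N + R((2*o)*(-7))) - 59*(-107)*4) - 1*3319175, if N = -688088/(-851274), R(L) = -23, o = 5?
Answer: -1402024949558/425637 ≈ -3.2939e+6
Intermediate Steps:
N = 344044/425637 (N = -688088*(-1/851274) = 344044/425637 ≈ 0.80830)
((N + R((2*o)*(-7))) - 59*(-107)*4) - 1*3319175 = ((344044/425637 - 23) - 59*(-107)*4) - 1*3319175 = (-9445607/425637 + 6313*4) - 3319175 = (-9445607/425637 + 25252) - 3319175 = 10738739917/425637 - 3319175 = -1402024949558/425637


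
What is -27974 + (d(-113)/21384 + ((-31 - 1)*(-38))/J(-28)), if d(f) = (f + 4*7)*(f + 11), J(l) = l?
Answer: -698968693/24948 ≈ -28017.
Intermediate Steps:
d(f) = (11 + f)*(28 + f) (d(f) = (f + 28)*(11 + f) = (28 + f)*(11 + f) = (11 + f)*(28 + f))
-27974 + (d(-113)/21384 + ((-31 - 1)*(-38))/J(-28)) = -27974 + ((308 + (-113)² + 39*(-113))/21384 + ((-31 - 1)*(-38))/(-28)) = -27974 + ((308 + 12769 - 4407)*(1/21384) - 32*(-38)*(-1/28)) = -27974 + (8670*(1/21384) + 1216*(-1/28)) = -27974 + (1445/3564 - 304/7) = -27974 - 1073341/24948 = -698968693/24948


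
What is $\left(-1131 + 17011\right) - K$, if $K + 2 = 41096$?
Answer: $-25214$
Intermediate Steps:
$K = 41094$ ($K = -2 + 41096 = 41094$)
$\left(-1131 + 17011\right) - K = \left(-1131 + 17011\right) - 41094 = 15880 - 41094 = -25214$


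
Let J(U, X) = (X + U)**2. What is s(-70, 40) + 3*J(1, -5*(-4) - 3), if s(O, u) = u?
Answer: 1012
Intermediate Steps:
J(U, X) = (U + X)**2
s(-70, 40) + 3*J(1, -5*(-4) - 3) = 40 + 3*(1 + (-5*(-4) - 3))**2 = 40 + 3*(1 + (20 - 3))**2 = 40 + 3*(1 + 17)**2 = 40 + 3*18**2 = 40 + 3*324 = 40 + 972 = 1012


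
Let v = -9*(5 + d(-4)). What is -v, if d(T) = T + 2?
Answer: 27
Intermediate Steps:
d(T) = 2 + T
v = -27 (v = -9*(5 + (2 - 4)) = -9*(5 - 2) = -9*3 = -27)
-v = -1*(-27) = 27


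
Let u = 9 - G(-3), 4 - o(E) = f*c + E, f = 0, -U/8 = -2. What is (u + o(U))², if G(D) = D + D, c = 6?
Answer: 9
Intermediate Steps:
U = 16 (U = -8*(-2) = 16)
o(E) = 4 - E (o(E) = 4 - (0*6 + E) = 4 - (0 + E) = 4 - E)
G(D) = 2*D
u = 15 (u = 9 - 2*(-3) = 9 - 1*(-6) = 9 + 6 = 15)
(u + o(U))² = (15 + (4 - 1*16))² = (15 + (4 - 16))² = (15 - 12)² = 3² = 9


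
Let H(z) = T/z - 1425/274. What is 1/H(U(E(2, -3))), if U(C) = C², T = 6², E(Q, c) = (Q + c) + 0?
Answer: 274/8439 ≈ 0.032468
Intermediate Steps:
E(Q, c) = Q + c
T = 36
H(z) = -1425/274 + 36/z (H(z) = 36/z - 1425/274 = -1425/274 + 36/z)
1/H(U(E(2, -3))) = 1/(-1425/274 + 36/((2 - 3)²)) = 1/(-1425/274 + 36/((-1)²)) = 1/(-1425/274 + 36/1) = 1/(-1425/274 + 36*1) = 1/(-1425/274 + 36) = 1/(8439/274) = 274/8439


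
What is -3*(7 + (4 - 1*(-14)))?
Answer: -75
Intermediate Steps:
-3*(7 + (4 - 1*(-14))) = -3*(7 + (4 + 14)) = -3*(7 + 18) = -3*25 = -75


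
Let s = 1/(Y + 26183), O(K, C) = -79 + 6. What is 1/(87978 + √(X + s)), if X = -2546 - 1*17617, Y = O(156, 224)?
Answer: 2297105580/202095281173169 - I*√13745764306190/202095281173169 ≈ 1.1366e-5 - 1.8345e-8*I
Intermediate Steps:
O(K, C) = -73
Y = -73
s = 1/26110 (s = 1/(-73 + 26183) = 1/26110 ≈ 3.8299e-5)
X = -20163 (X = -2546 - 17617 = -20163)
1/(87978 + √(X + s)) = 1/(87978 + √(-20163 + 1/26110)) = 1/(87978 + √(-526455929/26110)) = 1/(87978 + I*√13745764306190/26110)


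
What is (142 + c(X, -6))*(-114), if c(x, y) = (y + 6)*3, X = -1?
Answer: -16188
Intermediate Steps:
c(x, y) = 18 + 3*y (c(x, y) = (6 + y)*3 = 18 + 3*y)
(142 + c(X, -6))*(-114) = (142 + (18 + 3*(-6)))*(-114) = (142 + (18 - 18))*(-114) = (142 + 0)*(-114) = 142*(-114) = -16188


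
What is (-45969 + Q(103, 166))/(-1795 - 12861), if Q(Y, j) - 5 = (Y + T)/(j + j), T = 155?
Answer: 7629895/2432896 ≈ 3.1361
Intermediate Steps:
Q(Y, j) = 5 + (155 + Y)/(2*j) (Q(Y, j) = 5 + (Y + 155)/(j + j) = 5 + (155 + Y)/((2*j)) = 5 + (155 + Y)*(1/(2*j)) = 5 + (155 + Y)/(2*j))
(-45969 + Q(103, 166))/(-1795 - 12861) = (-45969 + (1/2)*(155 + 103 + 10*166)/166)/(-1795 - 12861) = (-45969 + (1/2)*(1/166)*(155 + 103 + 1660))/(-14656) = (-45969 + (1/2)*(1/166)*1918)*(-1/14656) = (-45969 + 959/166)*(-1/14656) = -7629895/166*(-1/14656) = 7629895/2432896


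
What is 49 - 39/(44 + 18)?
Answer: 2999/62 ≈ 48.371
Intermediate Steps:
49 - 39/(44 + 18) = 49 - 39/62 = 2999/62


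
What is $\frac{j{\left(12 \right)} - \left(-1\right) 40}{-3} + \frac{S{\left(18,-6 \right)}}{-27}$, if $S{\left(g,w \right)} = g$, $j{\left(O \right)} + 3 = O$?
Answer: $-17$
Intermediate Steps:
$j{\left(O \right)} = -3 + O$
$\frac{j{\left(12 \right)} - \left(-1\right) 40}{-3} + \frac{S{\left(18,-6 \right)}}{-27} = \frac{\left(-3 + 12\right) - \left(-1\right) 40}{-3} + \frac{18}{-27} = \left(9 - -40\right) \left(- \frac{1}{3}\right) + 18 \left(- \frac{1}{27}\right) = \left(9 + 40\right) \left(- \frac{1}{3}\right) - \frac{2}{3} = 49 \left(- \frac{1}{3}\right) - \frac{2}{3} = - \frac{49}{3} - \frac{2}{3} = -17$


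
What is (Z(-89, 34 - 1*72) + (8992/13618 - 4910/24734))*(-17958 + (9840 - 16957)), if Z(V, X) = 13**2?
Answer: -357816552540800/84206903 ≈ -4.2493e+6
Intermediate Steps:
Z(V, X) = 169
(Z(-89, 34 - 1*72) + (8992/13618 - 4910/24734))*(-17958 + (9840 - 16957)) = (169 + (8992/13618 - 4910/24734))*(-17958 + (9840 - 16957)) = (169 + (8992*(1/13618) - 4910*1/24734))*(-17958 - 7117) = (169 + (4496/6809 - 2455/12367))*(-25075) = (169 + 38885937/84206903)*(-25075) = (14269852544/84206903)*(-25075) = -357816552540800/84206903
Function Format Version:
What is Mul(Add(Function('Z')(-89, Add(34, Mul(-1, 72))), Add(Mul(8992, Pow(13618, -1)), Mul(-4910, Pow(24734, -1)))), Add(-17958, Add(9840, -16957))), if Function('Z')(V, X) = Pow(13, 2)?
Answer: Rational(-357816552540800, 84206903) ≈ -4.2493e+6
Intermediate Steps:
Function('Z')(V, X) = 169
Mul(Add(Function('Z')(-89, Add(34, Mul(-1, 72))), Add(Mul(8992, Pow(13618, -1)), Mul(-4910, Pow(24734, -1)))), Add(-17958, Add(9840, -16957))) = Mul(Add(169, Add(Mul(8992, Pow(13618, -1)), Mul(-4910, Pow(24734, -1)))), Add(-17958, Add(9840, -16957))) = Mul(Add(169, Add(Mul(8992, Rational(1, 13618)), Mul(-4910, Rational(1, 24734)))), Add(-17958, -7117)) = Mul(Add(169, Add(Rational(4496, 6809), Rational(-2455, 12367))), -25075) = Mul(Add(169, Rational(38885937, 84206903)), -25075) = Mul(Rational(14269852544, 84206903), -25075) = Rational(-357816552540800, 84206903)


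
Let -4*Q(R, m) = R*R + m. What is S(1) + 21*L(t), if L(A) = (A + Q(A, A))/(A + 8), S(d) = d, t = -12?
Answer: 949/4 ≈ 237.25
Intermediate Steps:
Q(R, m) = -m/4 - R**2/4 (Q(R, m) = -(R*R + m)/4 = -(R**2 + m)/4 = -(m + R**2)/4 = -m/4 - R**2/4)
L(A) = (-A**2/4 + 3*A/4)/(8 + A) (L(A) = (A + (-A/4 - A**2/4))/(A + 8) = (-A**2/4 + 3*A/4)/(8 + A))
S(1) + 21*L(t) = 1 + 21*((1/4)*(-12)*(3 - 1*(-12))/(8 - 12)) = 1 + 21*((1/4)*(-12)*(3 + 12)/(-4)) = 1 + 21*((1/4)*(-12)*(-1/4)*15) = 1 + 21*(45/4) = 1 + 945/4 = 949/4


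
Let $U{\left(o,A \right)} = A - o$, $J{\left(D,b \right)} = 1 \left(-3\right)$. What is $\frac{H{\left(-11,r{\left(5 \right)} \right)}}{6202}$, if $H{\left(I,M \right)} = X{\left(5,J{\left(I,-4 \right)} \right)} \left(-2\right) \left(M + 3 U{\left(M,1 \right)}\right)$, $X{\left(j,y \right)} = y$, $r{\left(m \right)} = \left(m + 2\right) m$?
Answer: $- \frac{201}{3101} \approx -0.064818$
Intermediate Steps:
$r{\left(m \right)} = m \left(2 + m\right)$ ($r{\left(m \right)} = \left(2 + m\right) m = m \left(2 + m\right)$)
$J{\left(D,b \right)} = -3$
$H{\left(I,M \right)} = 18 - 12 M$ ($H{\left(I,M \right)} = \left(-3\right) \left(-2\right) \left(M + 3 \left(1 - M\right)\right) = 6 \left(M - \left(-3 + 3 M\right)\right) = 6 \left(3 - 2 M\right) = 18 - 12 M$)
$\frac{H{\left(-11,r{\left(5 \right)} \right)}}{6202} = \frac{18 - 12 \cdot 5 \left(2 + 5\right)}{6202} = \left(18 - 12 \cdot 5 \cdot 7\right) \frac{1}{6202} = \left(18 - 420\right) \frac{1}{6202} = \left(-402\right) \frac{1}{6202} = - \frac{201}{3101}$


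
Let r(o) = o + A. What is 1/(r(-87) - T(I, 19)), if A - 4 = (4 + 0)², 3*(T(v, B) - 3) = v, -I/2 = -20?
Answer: -3/250 ≈ -0.012000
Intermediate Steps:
I = 40 (I = -2*(-20) = 40)
T(v, B) = 3 + v/3
A = 20 (A = 4 + (4 + 0)² = 4 + 4² = 4 + 16 = 20)
r(o) = 20 + o (r(o) = o + 20 = 20 + o)
1/(r(-87) - T(I, 19)) = 1/((20 - 87) - (3 + (⅓)*40)) = 1/(-67 - (3 + 40/3)) = 1/(-67 - 1*49/3) = 1/(-67 - 49/3) = 1/(-250/3) = -3/250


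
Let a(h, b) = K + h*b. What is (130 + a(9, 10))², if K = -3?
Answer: 47089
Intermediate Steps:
a(h, b) = -3 + b*h (a(h, b) = -3 + h*b = -3 + b*h)
(130 + a(9, 10))² = (130 + (-3 + 10*9))² = (130 + (-3 + 90))² = (130 + 87)² = 217² = 47089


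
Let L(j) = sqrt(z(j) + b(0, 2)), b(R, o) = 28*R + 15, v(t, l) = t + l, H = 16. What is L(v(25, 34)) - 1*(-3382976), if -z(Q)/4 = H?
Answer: 3382976 + 7*I ≈ 3.383e+6 + 7.0*I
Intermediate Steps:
z(Q) = -64 (z(Q) = -4*16 = -64)
v(t, l) = l + t
b(R, o) = 15 + 28*R
L(j) = 7*I (L(j) = sqrt(-64 + (15 + 28*0)) = sqrt(-64 + (15 + 0)) = sqrt(-64 + 15) = sqrt(-49) = 7*I)
L(v(25, 34)) - 1*(-3382976) = 7*I - 1*(-3382976) = 7*I + 3382976 = 3382976 + 7*I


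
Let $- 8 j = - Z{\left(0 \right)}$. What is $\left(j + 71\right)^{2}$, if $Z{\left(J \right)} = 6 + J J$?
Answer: $\frac{82369}{16} \approx 5148.1$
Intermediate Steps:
$Z{\left(J \right)} = 6 + J^{2}$
$j = \frac{3}{4}$ ($j = - \frac{\left(-1\right) \left(6 + 0^{2}\right)}{8} = - \frac{\left(-1\right) \left(6 + 0\right)}{8} = - \frac{\left(-1\right) 6}{8} = \left(- \frac{1}{8}\right) \left(-6\right) = \frac{3}{4} \approx 0.75$)
$\left(j + 71\right)^{2} = \left(\frac{3}{4} + 71\right)^{2} = \left(\frac{287}{4}\right)^{2} = \frac{82369}{16}$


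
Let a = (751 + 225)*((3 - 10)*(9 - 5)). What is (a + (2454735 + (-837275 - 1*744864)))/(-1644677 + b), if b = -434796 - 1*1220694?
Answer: -845268/3300167 ≈ -0.25613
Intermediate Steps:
a = -27328 (a = 976*(-7*4) = 976*(-28) = -27328)
b = -1655490 (b = -434796 - 1220694 = -1655490)
(a + (2454735 + (-837275 - 1*744864)))/(-1644677 + b) = (-27328 + (2454735 + (-837275 - 1*744864)))/(-1644677 - 1655490) = (-27328 + (2454735 + (-837275 - 744864)))/(-3300167) = (-27328 + (2454735 - 1582139))*(-1/3300167) = (-27328 + 872596)*(-1/3300167) = 845268*(-1/3300167) = -845268/3300167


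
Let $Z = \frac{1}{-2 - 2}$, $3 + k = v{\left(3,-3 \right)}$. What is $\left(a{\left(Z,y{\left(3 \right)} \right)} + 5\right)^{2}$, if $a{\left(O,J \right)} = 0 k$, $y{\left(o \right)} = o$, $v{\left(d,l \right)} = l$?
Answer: $25$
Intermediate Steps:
$k = -6$ ($k = -3 - 3 = -6$)
$Z = - \frac{1}{4}$ ($Z = \frac{1}{-4} = - \frac{1}{4} \approx -0.25$)
$a{\left(O,J \right)} = 0$ ($a{\left(O,J \right)} = 0 \left(-6\right) = 0$)
$\left(a{\left(Z,y{\left(3 \right)} \right)} + 5\right)^{2} = \left(0 + 5\right)^{2} = 5^{2} = 25$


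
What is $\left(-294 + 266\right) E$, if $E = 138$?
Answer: $-3864$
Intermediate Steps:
$\left(-294 + 266\right) E = \left(-294 + 266\right) 138 = \left(-28\right) 138 = -3864$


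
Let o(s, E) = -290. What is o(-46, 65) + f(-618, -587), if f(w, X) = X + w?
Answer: -1495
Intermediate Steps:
o(-46, 65) + f(-618, -587) = -290 + (-587 - 618) = -290 - 1205 = -1495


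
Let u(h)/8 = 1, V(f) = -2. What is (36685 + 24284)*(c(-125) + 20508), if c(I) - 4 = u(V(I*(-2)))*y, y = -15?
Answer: 1243279848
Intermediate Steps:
u(h) = 8 (u(h) = 8*1 = 8)
c(I) = -116 (c(I) = 4 + 8*(-15) = 4 - 120 = -116)
(36685 + 24284)*(c(-125) + 20508) = (36685 + 24284)*(-116 + 20508) = 60969*20392 = 1243279848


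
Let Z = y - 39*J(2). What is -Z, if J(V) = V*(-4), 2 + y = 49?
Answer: -359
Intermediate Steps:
y = 47 (y = -2 + 49 = 47)
J(V) = -4*V
Z = 359 (Z = 47 - (-156)*2 = 47 - 39*(-8) = 47 + 312 = 359)
-Z = -1*359 = -359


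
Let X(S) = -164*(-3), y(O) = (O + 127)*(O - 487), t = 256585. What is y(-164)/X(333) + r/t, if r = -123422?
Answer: 2039879757/42079940 ≈ 48.476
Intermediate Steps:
y(O) = (-487 + O)*(127 + O) (y(O) = (127 + O)*(-487 + O) = (-487 + O)*(127 + O))
X(S) = 492
y(-164)/X(333) + r/t = (-61849 + (-164)² - 360*(-164))/492 - 123422/256585 = (-61849 + 26896 + 59040)*(1/492) - 123422*1/256585 = 24087*(1/492) - 123422/256585 = 8029/164 - 123422/256585 = 2039879757/42079940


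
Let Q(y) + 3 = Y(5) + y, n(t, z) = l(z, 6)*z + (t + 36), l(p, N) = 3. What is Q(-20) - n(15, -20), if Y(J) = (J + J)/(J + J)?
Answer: -13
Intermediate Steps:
Y(J) = 1 (Y(J) = (2*J)/((2*J)) = (2*J)*(1/(2*J)) = 1)
n(t, z) = 36 + t + 3*z (n(t, z) = 3*z + (t + 36) = 3*z + (36 + t) = 36 + t + 3*z)
Q(y) = -2 + y (Q(y) = -3 + (1 + y) = -2 + y)
Q(-20) - n(15, -20) = (-2 - 20) - (36 + 15 + 3*(-20)) = -22 - (36 + 15 - 60) = -22 - 1*(-9) = -22 + 9 = -13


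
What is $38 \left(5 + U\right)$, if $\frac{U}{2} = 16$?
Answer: $1406$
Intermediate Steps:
$U = 32$ ($U = 2 \cdot 16 = 32$)
$38 \left(5 + U\right) = 38 \left(5 + 32\right) = 38 \cdot 37 = 1406$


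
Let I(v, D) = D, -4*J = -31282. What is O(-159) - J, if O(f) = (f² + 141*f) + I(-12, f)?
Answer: -10235/2 ≈ -5117.5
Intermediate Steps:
J = 15641/2 (J = -¼*(-31282) = 15641/2 ≈ 7820.5)
O(f) = f² + 142*f (O(f) = (f² + 141*f) + f = f² + 142*f)
O(-159) - J = -159*(142 - 159) - 1*15641/2 = -159*(-17) - 15641/2 = 2703 - 15641/2 = -10235/2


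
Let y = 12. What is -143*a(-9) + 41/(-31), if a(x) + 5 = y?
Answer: -31072/31 ≈ -1002.3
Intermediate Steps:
a(x) = 7 (a(x) = -5 + 12 = 7)
-143*a(-9) + 41/(-31) = -143*7 + 41/(-31) = -1001 + 41*(-1/31) = -1001 - 41/31 = -31072/31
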